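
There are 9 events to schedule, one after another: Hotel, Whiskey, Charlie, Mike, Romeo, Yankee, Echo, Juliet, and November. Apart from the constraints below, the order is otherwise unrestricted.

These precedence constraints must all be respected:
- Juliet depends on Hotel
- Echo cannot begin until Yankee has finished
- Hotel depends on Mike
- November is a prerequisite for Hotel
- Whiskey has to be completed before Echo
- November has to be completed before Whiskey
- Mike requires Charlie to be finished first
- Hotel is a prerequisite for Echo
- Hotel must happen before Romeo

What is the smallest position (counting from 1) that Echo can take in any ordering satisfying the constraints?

Working backwards through the constraints from Echo, its full set of required predecessors is Hotel, Whiskey, Charlie, Mike, Yankee, November — 6 of them.
So at minimum 6 events come before Echo, putting Echo no earlier than position 7. That position is achievable by scheduling exactly those predecessors first.

7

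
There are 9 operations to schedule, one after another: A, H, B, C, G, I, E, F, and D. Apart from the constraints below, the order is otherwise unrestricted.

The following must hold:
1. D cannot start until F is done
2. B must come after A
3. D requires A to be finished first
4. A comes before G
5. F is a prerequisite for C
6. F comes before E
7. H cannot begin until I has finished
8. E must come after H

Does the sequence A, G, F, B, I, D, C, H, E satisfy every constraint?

Yes

Every stated constraint is respected: F sits at position 3, ahead of E at position 9, and each of the other listed pairs likewise has the predecessor earlier in the sequence.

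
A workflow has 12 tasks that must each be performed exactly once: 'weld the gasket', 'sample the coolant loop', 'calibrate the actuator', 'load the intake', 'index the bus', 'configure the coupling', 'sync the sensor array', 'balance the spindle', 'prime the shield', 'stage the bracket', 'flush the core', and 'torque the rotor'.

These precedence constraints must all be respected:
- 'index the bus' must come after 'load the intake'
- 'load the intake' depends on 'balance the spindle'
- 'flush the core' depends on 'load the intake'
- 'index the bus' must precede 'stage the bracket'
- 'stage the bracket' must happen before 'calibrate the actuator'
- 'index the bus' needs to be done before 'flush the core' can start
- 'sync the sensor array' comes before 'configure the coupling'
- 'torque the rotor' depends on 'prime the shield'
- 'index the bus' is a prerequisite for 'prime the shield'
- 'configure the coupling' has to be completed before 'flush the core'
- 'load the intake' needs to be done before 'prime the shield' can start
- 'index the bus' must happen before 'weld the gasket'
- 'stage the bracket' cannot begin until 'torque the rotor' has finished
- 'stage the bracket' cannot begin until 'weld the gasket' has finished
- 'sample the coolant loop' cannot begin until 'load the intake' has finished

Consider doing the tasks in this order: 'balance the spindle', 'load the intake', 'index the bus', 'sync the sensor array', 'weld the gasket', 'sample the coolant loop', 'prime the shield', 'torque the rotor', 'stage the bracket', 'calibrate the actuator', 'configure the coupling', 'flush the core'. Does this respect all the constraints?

Yes

Going through the constraints one by one, each required predecessor appears earlier in the sequence than its dependent — e.g. 'load the intake' (position 2) is before 'flush the core' (position 12), as required.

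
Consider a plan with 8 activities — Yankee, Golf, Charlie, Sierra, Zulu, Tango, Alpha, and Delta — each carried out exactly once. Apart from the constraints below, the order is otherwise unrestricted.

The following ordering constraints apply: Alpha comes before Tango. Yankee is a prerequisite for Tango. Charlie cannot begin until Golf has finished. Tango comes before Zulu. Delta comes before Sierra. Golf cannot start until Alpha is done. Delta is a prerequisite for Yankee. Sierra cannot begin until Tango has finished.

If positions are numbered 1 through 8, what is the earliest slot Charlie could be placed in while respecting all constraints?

3

Every activity that must precede Charlie has to come before it. Tracing all chains that end at Charlie, those activities are: Golf, Alpha — 2 in total.
So at minimum 2 activities come before Charlie, putting Charlie no earlier than position 3. That position is achievable by scheduling exactly those predecessors first.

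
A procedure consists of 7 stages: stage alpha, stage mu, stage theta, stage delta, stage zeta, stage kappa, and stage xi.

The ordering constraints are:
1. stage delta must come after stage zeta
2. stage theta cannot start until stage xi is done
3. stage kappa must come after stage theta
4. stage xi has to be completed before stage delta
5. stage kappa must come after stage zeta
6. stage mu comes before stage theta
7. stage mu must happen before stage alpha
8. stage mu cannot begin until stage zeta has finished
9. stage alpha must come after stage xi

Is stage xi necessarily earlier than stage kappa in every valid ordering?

Yes

Tracing the constraints gives a chain: stage xi → stage theta → stage kappa.
That forces stage xi before stage kappa in every valid schedule.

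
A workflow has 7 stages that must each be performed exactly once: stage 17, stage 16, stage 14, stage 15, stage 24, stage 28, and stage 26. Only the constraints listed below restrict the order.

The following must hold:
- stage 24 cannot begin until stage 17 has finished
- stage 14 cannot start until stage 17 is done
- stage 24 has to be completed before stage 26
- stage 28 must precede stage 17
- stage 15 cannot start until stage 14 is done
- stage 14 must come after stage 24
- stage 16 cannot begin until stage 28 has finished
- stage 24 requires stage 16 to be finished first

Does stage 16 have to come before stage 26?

Following the dependencies: stage 16 → stage 24 → stage 26.
So stage 16 must precede stage 26 in any valid ordering.

Yes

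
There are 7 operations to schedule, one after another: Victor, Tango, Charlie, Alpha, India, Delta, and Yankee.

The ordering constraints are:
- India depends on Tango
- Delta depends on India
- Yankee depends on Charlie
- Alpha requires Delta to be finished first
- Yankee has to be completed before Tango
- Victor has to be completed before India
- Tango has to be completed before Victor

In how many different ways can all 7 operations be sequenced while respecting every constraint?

Charlie is the only operation with nothing required before it, so every ordering starts there.
Every operation is then forced in turn, so only 1 complete ordering is consistent with the constraints.

1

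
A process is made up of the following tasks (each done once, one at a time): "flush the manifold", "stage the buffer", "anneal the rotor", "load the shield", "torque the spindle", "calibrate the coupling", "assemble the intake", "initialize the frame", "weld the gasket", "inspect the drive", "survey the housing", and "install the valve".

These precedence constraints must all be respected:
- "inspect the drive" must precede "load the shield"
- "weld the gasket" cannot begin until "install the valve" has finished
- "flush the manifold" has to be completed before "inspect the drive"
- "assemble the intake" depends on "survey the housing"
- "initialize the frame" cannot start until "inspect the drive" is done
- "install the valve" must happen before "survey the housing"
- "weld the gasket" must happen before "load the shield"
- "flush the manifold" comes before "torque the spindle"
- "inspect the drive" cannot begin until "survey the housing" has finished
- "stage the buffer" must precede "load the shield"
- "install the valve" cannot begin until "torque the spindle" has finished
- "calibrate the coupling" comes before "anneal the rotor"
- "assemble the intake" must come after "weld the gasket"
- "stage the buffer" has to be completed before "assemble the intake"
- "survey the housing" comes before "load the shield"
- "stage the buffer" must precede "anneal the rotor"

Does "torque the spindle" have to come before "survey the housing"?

Yes

Chaining the stated constraints: "torque the spindle" → "install the valve" → "survey the housing".
So "torque the spindle" must precede "survey the housing" in any valid ordering.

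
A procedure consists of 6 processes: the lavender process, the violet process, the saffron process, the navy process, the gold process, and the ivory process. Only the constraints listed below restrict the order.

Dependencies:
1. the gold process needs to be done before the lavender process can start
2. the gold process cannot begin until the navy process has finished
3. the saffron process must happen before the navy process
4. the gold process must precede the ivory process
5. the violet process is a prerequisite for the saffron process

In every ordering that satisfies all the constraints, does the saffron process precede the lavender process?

Following the dependencies: the saffron process → the navy process → the gold process → the lavender process.
That forces the saffron process before the lavender process in every valid schedule.

Yes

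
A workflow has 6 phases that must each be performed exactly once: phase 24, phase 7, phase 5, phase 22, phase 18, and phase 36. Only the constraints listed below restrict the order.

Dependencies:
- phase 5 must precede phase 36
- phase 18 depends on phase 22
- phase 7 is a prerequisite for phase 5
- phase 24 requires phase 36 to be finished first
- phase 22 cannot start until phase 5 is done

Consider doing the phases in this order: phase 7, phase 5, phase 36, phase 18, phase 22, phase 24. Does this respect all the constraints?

In the proposed order, phase 18 appears before phase 22.
But one of the constraints requires phase 22 before phase 18, so this ordering violates it.

No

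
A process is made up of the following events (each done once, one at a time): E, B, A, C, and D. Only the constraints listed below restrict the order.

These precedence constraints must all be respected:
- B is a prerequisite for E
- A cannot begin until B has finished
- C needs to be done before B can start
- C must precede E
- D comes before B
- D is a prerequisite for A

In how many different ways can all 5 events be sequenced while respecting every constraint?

4

The events with no prerequisites are C, D; any of them can be placed first.
Systematically extending each partial ordering one event at a time and counting, there are 4 complete orderings.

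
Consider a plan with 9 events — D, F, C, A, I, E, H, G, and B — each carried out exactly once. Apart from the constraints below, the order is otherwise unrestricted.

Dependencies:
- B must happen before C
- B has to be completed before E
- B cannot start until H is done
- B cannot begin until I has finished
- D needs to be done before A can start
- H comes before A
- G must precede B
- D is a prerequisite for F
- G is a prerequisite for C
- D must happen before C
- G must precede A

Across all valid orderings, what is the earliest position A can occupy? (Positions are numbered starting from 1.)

The events that are forced before A, directly or transitively, are D, H, G. That's 3 events.
With 3 mandatory predecessors, the earliest A can sit is position 3+1 = 4, and placing just those 3 first achieves it.

4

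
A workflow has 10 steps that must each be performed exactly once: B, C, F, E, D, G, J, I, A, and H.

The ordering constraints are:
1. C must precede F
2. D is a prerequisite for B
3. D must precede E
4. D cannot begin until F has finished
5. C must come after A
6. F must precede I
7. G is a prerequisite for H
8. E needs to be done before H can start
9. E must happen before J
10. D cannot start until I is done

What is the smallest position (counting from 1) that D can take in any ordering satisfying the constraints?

5

The steps that are forced before D, directly or transitively, are C, F, I, A. That's 4 steps.
So at minimum 4 steps come before D, putting D no earlier than position 5. That position is achievable by scheduling exactly those predecessors first.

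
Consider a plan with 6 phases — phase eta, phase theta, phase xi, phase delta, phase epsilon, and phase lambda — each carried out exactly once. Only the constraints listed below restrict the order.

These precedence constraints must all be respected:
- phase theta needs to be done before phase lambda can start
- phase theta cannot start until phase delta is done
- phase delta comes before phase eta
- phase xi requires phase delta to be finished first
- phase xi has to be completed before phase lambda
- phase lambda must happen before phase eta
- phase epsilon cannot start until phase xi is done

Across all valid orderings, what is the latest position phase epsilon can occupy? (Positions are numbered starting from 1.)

Phase epsilon has no required successors, so nothing stops it from going last (position 6).

6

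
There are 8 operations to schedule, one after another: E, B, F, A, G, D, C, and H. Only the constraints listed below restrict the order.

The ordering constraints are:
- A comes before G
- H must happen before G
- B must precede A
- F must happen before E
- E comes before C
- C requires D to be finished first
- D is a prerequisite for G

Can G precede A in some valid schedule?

Following A → G, A must precede G in every valid ordering.
Hence G can never be scheduled before A.

No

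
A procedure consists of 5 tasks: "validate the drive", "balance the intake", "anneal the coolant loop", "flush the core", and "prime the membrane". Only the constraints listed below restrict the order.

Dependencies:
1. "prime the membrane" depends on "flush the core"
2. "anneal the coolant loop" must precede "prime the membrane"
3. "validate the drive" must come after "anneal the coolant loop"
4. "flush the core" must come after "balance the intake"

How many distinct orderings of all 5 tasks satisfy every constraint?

9

The tasks with no prerequisites are "balance the intake", "anneal the coolant loop"; any of them can be placed first.
Enumerating by repeatedly choosing an available task (one whose prerequisites are all placed) gives 9 distinct complete orderings.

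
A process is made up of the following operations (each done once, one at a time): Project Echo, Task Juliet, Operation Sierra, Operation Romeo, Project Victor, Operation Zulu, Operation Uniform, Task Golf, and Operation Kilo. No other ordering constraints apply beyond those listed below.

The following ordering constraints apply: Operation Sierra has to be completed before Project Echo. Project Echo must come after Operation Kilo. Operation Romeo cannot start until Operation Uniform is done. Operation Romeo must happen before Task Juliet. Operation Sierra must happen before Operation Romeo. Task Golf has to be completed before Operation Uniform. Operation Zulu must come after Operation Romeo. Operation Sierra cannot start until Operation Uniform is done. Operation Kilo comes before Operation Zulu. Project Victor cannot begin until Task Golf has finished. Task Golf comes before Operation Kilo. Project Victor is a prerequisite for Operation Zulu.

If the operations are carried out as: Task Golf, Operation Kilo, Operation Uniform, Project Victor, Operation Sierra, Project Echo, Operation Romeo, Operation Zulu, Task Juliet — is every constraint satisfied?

Yes

Every stated constraint is respected: Operation Kilo sits at position 2, ahead of Operation Zulu at position 8, and each of the other listed pairs likewise has the predecessor earlier in the sequence.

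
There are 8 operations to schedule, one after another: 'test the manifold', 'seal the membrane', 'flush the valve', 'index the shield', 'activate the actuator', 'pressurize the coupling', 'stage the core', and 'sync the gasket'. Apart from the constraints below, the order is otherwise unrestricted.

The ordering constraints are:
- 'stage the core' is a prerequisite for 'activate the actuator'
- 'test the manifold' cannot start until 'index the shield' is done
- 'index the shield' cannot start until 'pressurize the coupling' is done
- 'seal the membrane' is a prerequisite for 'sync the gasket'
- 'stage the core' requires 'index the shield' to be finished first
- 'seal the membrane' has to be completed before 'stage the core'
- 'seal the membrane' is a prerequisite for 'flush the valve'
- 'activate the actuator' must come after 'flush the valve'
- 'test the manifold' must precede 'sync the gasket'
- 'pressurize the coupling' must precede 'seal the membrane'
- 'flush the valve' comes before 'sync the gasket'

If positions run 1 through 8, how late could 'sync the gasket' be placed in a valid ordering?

8

'sync the gasket' has no required successors, so nothing stops it from going last (position 8).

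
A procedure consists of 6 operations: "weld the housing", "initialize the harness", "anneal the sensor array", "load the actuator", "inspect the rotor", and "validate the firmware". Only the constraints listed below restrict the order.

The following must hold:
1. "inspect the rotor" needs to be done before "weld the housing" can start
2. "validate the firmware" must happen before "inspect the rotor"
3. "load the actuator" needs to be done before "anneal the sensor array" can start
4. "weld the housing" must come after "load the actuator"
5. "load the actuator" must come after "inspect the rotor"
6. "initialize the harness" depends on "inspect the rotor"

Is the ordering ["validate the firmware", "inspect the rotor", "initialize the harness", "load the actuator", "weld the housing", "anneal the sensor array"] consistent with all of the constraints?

Yes

Checking each listed constraint against this order: for instance, "inspect the rotor" is in position 2 and "weld the housing" in position 5, so that constraint holds — and the remaining constraints check out the same way.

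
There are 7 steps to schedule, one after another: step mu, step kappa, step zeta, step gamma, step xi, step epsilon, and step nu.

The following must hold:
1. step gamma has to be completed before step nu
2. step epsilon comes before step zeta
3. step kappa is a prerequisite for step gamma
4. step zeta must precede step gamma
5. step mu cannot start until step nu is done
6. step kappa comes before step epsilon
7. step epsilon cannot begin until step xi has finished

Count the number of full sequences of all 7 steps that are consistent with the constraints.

2

The steps with no prerequisites are step kappa, step xi; any of them can be placed first.
Systematically extending each partial ordering one step at a time and counting, there are 2 complete orderings.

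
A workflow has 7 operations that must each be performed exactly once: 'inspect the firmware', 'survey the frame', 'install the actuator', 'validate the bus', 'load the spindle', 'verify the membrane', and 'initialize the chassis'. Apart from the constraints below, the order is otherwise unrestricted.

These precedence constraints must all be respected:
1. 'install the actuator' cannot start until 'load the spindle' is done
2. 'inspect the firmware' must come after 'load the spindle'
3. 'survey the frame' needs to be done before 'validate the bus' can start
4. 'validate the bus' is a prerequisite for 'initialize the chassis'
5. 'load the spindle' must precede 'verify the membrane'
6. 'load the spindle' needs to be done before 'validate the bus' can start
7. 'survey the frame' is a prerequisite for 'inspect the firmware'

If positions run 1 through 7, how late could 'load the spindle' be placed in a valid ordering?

The operations that are forced after 'load the spindle', directly or by a chain of constraints, are 'inspect the firmware', 'install the actuator', 'validate the bus', 'verify the membrane', 'initialize the chassis'. That's 5 operations.
With 5 mandatory successors out of 7 operations total, the latest slot for 'load the spindle' is 7−5 = 2, and it's reachable by doing all non-successors before 'load the spindle'.

2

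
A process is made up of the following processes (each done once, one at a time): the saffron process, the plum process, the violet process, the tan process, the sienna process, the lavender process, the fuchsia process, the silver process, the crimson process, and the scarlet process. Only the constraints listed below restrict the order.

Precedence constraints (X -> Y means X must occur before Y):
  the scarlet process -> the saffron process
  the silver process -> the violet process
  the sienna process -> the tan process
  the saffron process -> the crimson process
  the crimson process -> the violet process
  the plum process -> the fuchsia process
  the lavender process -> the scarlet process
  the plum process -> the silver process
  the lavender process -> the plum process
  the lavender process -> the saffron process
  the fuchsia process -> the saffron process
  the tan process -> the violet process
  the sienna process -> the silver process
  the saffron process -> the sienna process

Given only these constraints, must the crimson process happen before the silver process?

No chain of constraints connects the crimson process to the silver process in either direction.
So the crimson process can come before the silver process or after — it is not forced.

No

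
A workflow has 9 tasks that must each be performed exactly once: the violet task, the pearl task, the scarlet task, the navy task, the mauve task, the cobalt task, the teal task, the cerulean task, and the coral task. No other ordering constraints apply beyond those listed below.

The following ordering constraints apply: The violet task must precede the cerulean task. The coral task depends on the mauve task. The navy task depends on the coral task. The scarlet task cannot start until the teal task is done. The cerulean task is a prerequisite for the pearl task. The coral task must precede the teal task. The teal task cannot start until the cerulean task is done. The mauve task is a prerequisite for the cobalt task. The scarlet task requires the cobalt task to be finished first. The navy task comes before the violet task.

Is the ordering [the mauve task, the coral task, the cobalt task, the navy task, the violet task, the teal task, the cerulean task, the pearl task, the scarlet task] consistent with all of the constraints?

No

In the proposed order, the teal task appears before the cerulean task.
That contradicts the constraint that the cerulean task must precede the teal task.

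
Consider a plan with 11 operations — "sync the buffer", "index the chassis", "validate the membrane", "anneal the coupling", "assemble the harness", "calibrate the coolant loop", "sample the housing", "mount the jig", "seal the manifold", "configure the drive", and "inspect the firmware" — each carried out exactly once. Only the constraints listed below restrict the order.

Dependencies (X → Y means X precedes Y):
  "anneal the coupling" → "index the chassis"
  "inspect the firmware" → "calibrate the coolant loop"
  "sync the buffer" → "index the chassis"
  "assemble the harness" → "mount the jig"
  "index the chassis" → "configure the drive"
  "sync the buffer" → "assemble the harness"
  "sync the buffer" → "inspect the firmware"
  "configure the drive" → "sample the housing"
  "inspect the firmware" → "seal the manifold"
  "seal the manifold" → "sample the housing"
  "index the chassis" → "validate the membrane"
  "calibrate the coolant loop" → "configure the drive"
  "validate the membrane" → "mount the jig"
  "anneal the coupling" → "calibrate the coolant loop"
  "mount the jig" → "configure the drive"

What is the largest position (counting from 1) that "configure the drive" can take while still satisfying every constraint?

The only operation forced after "configure the drive" (directly or by a chain) is "sample the housing".
So at least 1 operation follows "configure the drive", putting "configure the drive" no later than position 10. That position is achievable by scheduling everything else first.

10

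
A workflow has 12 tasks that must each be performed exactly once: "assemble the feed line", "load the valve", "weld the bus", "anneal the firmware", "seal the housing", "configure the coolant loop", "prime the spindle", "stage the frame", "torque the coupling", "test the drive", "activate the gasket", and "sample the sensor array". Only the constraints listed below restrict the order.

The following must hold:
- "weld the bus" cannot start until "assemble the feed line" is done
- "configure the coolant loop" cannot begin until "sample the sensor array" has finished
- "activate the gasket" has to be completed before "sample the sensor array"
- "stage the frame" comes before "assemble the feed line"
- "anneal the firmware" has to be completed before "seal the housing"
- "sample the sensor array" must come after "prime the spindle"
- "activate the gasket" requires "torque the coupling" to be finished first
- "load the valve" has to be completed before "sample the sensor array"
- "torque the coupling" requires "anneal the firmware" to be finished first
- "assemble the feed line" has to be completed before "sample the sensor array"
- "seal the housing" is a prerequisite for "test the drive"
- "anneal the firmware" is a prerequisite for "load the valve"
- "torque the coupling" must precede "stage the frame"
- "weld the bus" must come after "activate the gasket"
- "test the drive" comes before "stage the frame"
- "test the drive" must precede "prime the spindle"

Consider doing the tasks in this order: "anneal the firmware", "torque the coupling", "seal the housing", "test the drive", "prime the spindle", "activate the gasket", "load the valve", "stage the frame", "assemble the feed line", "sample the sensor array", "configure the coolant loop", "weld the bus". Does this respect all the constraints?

Going through the constraints one by one, each required predecessor appears earlier in the sequence than its dependent — e.g. "activate the gasket" (position 6) is before "weld the bus" (position 12), as required.

Yes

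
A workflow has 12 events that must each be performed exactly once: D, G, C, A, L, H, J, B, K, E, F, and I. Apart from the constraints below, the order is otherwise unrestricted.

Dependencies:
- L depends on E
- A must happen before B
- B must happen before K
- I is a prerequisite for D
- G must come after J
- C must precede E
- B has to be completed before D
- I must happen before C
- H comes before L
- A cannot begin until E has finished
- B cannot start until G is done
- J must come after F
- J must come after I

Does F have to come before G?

Tracing the constraints gives a chain: F → J → G.
That forces F before G in every valid schedule.

Yes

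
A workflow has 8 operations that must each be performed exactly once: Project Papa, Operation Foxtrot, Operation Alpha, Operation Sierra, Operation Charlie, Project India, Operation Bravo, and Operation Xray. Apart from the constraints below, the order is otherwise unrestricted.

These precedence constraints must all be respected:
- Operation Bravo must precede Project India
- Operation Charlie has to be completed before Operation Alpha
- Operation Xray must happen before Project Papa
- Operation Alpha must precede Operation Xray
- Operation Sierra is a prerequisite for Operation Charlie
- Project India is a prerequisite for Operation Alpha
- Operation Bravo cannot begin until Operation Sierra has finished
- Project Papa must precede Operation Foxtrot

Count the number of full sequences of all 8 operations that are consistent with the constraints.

Only Operation Sierra has no prerequisites, so it must go first.
Enumerating by repeatedly choosing an available operation (one whose prerequisites are all placed) gives 3 distinct complete orderings.

3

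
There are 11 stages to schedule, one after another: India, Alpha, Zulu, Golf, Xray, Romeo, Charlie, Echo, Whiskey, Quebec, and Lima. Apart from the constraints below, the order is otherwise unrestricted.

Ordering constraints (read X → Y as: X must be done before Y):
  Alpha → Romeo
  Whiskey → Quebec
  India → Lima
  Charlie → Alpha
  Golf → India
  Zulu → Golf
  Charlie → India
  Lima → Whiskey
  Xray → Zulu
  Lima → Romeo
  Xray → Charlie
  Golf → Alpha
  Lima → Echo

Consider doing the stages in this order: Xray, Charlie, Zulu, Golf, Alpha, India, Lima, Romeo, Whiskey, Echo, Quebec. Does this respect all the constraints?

Checking each listed constraint against this order: for instance, Charlie is in position 2 and India in position 6, so that constraint holds — and the remaining constraints check out the same way.

Yes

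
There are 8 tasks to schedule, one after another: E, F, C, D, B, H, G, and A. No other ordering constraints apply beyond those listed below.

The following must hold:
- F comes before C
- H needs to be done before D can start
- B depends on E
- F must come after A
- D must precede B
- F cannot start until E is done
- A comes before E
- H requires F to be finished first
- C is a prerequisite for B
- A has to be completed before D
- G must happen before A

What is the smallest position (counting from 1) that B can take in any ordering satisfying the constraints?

8

Every task that must precede B has to come before it. Tracing all chains that end at B, those tasks are: E, F, C, D, H, G, A — 7 in total.
So at minimum 7 tasks come before B, putting B no earlier than position 8. That position is achievable by scheduling exactly those predecessors first.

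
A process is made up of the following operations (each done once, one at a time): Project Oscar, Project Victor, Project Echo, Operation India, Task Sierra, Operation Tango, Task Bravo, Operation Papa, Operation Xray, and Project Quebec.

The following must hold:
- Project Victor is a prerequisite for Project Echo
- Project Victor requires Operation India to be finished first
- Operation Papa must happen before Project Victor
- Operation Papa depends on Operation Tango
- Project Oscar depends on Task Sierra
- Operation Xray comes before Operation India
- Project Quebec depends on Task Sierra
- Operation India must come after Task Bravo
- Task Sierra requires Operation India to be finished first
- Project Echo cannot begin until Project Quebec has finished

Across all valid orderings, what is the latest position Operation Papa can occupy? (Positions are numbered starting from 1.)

Every operation that must follow Operation Papa has to come after it. Tracing all chains starting from Operation Papa, those operations are: Project Victor, Project Echo — 2 in total.
With 2 mandatory successors out of 10 operations total, the latest slot for Operation Papa is 10−2 = 8, and it's reachable by doing all non-successors before Operation Papa.

8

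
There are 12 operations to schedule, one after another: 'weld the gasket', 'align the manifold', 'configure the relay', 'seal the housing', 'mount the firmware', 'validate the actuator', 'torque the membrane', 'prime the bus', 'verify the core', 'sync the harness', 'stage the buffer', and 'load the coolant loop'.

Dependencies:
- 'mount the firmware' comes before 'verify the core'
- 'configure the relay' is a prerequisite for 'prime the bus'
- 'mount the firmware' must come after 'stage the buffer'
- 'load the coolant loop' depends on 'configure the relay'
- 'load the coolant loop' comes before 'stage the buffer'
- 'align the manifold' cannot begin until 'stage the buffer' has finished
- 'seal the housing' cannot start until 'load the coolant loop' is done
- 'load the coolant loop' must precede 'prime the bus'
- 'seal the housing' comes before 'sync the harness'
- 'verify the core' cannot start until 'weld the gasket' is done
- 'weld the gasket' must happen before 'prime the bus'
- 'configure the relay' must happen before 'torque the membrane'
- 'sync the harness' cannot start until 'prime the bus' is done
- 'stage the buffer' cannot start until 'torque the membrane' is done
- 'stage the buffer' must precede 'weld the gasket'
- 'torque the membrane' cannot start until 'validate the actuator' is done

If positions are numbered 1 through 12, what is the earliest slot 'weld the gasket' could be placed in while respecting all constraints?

Working backwards through the constraints from 'weld the gasket', its full set of required predecessors is 'configure the relay', 'validate the actuator', 'torque the membrane', 'stage the buffer', 'load the coolant loop' — 5 of them.
So at minimum 5 operations come before 'weld the gasket', putting 'weld the gasket' no earlier than position 6. That position is achievable by scheduling exactly those predecessors first.

6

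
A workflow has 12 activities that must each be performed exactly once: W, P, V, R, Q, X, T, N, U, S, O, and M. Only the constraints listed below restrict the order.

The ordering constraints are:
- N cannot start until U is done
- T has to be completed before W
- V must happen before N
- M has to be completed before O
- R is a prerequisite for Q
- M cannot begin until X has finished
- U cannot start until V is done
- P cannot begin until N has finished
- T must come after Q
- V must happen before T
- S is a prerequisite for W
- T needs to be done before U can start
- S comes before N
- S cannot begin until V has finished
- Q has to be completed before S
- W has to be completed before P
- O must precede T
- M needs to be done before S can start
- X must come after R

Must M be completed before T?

Yes

Tracing the constraints gives a chain: M → O → T.
That forces M before T in every valid schedule.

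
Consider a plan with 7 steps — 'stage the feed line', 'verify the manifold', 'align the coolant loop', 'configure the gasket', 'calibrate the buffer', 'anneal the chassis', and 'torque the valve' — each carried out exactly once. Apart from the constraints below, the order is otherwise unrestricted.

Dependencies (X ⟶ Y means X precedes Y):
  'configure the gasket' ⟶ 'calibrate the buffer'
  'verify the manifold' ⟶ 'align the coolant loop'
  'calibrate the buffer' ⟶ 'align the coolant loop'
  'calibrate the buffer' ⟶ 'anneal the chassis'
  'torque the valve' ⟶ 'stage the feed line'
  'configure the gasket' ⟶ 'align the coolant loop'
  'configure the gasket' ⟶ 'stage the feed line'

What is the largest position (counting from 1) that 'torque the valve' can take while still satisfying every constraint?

The only step forced after 'torque the valve' (directly or by a chain) is 'stage the feed line'.
With 1 mandatory successor out of 7 steps total, the latest slot for 'torque the valve' is 7−1 = 6, and it's reachable by doing all non-successors before 'torque the valve'.

6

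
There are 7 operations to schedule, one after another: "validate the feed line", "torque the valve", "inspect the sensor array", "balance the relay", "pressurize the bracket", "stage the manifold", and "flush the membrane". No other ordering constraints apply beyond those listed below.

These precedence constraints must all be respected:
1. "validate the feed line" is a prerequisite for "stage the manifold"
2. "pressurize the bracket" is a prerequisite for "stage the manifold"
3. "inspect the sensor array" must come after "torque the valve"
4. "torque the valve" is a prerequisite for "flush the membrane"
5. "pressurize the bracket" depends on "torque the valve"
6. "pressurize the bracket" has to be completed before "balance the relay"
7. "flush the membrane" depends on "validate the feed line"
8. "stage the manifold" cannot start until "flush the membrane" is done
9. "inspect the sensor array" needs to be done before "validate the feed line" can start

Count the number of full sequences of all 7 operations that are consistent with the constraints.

"torque the valve" is the only operation with nothing required before it, so every ordering starts there.
Enumerating by repeatedly choosing an available operation (one whose prerequisites are all placed) gives 14 distinct complete orderings.

14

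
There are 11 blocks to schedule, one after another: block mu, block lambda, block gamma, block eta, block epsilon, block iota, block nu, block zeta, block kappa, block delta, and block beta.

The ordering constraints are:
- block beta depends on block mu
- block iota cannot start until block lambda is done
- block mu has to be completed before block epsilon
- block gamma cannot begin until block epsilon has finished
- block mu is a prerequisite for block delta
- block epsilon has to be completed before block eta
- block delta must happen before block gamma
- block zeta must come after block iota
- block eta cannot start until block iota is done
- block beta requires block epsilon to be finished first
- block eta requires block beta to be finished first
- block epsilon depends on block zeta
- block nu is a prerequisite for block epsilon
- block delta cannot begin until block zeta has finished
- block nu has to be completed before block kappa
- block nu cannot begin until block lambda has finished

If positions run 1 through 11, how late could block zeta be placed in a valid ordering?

6

Every block that must follow block zeta has to come after it. Tracing all chains starting from block zeta, those blocks are: block gamma, block eta, block epsilon, block delta, block beta — 5 in total.
With 5 mandatory successors out of 11 blocks total, the latest slot for block zeta is 11−5 = 6, and it's reachable by doing all non-successors before block zeta.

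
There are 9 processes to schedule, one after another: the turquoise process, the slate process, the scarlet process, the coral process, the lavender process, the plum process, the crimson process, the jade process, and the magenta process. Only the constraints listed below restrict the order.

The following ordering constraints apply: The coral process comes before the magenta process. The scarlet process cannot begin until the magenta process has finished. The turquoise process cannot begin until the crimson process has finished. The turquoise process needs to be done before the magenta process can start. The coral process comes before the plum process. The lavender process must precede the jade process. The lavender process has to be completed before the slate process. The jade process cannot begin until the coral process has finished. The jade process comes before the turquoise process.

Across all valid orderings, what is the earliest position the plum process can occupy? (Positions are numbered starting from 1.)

2

Working backwards through the constraints from the plum process, its only required predecessor is the coral process.
With 1 mandatory predecessor, the earliest the plum process can sit is position 1+1 = 2, and placing just that one first achieves it.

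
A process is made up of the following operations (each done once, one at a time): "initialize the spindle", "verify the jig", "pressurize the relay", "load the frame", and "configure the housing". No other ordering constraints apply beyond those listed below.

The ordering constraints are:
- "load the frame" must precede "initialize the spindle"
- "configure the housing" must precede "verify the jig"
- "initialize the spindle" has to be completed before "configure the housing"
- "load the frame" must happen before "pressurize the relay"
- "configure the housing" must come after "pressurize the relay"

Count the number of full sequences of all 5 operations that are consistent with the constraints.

"load the frame" is the only operation with nothing required before it, so every ordering starts there.
Enumerating by repeatedly choosing an available operation (one whose prerequisites are all placed) gives 2 distinct complete orderings.

2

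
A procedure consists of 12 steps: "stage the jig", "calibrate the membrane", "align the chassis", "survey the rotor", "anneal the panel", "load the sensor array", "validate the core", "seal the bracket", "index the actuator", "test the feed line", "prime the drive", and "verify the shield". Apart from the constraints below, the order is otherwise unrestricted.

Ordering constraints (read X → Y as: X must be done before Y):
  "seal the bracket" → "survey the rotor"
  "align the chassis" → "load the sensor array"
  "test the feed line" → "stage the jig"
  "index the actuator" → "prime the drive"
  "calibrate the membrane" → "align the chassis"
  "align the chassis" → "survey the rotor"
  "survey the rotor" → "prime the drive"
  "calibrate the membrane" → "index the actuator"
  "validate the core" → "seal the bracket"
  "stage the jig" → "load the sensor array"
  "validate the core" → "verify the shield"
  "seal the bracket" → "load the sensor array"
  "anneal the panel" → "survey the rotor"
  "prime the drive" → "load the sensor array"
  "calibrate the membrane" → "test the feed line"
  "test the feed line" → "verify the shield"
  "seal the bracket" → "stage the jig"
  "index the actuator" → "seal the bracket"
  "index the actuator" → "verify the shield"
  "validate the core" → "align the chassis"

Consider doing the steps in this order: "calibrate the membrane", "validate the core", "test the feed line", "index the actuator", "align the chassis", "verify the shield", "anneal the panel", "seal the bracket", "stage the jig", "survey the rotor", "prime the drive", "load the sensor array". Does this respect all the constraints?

Going through the constraints one by one, each required predecessor appears earlier in the sequence than its dependent — e.g. "index the actuator" (position 4) is before "prime the drive" (position 11), as required.

Yes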